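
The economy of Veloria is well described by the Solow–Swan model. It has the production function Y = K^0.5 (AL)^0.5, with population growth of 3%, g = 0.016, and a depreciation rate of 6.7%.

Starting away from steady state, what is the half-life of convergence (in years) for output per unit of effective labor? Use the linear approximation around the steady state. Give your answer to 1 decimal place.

Near the steady state the convergence rate is λ = (1 − α)(n + g + δ).
λ = (1 − 0.5) × 0.113 = 0.5 × 0.113 = 0.0565
Half-life = ln 2 / λ = 0.6931 / 0.0565 ≈ 12.27 years

half-life ≈ 12.3 years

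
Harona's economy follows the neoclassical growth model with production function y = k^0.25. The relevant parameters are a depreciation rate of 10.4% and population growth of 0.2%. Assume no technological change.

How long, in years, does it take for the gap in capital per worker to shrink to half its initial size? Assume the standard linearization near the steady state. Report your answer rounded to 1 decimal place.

Near the steady state the convergence rate is λ = (1 − α)(n + δ).
λ = (1 − 0.25) × 0.106 = 0.75 × 0.106 = 0.0795
Half-life = ln 2 / λ = 0.6931 / 0.0795 ≈ 8.72 years

half-life ≈ 8.7 years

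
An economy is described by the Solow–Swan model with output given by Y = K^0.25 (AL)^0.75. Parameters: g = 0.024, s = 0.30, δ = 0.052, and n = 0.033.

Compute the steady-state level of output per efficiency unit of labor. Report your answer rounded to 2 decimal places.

y* = 1.40

At the steady state, Δk = 0, so s·k^α = (n + g + δ)·k.
Rearranging, k^(1−α) = s / (n + g + δ).
k^0.75 = 0.30 / (0.033 + 0.024 + 0.052) = 0.30 / 0.109 = 2.7523
k* = 2.7523^(1/0.75) ≈ 3.8571
y* = (k*)^α = 3.8571^0.25 ≈ 1.4014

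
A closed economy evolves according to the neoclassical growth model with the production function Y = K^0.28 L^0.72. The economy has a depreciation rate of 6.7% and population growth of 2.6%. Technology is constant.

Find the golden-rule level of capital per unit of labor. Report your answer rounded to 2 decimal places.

The golden rule sets f'(k) = n + δ, i.e. α·k^(α−1) = n + δ.
So k^(1−α) = α / (n + δ) = 0.28 / 0.093 = 3.0108.
k_gold = 3.0108^(1/0.72) ≈ 4.6221

k_gold ≈ 4.62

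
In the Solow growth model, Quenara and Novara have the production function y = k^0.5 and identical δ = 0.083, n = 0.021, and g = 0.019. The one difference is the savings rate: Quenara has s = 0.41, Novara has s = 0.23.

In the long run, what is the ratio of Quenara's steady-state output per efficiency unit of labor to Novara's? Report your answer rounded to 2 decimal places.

ratio ≈ 1.78

Steady-state y* = [s/(n + g + δ)]^(α/(1−α)), so the ratio is [ (s_Q/(n + g + δ)_Q) / (s_N/(n + g + δ)_N) ]^1.
s_Q/(n + g + δ)_Q = 0.41/0.123 = 3.3333; s_N/(n + g + δ)_N = 0.23/0.123 = 1.8699.
Ratio = (3.3333/1.8699)^1 = 1.7826^1 ≈ 1.7826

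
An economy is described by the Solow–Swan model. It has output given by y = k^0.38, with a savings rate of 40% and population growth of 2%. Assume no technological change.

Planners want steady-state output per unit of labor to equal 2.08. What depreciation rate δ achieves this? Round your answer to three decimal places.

At the steady state, Δk = 0, so s·k^α = (n + δ)·k.
Since y* = [s/(n + δ)]^(α/(1−α)), we have s/(n + δ) = (y*)^((1−α)/α) = 2.08^1.6316 = 3.3033.
Therefore n + δ = s / 3.3033 = 0.40 / 3.3033 = 0.1211, so δ = 0.1211 − 0.020 = 0.1011.

δ ≈ 0.101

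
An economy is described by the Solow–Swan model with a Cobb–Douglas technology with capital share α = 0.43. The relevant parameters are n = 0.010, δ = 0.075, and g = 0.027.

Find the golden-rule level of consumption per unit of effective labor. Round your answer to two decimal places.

At the golden rule, f'(k) = n + g + δ, so α·k^(α−1) = n + g + δ and k_gold = (α/(n + g + δ))^(1/(1−α)).
k_gold = (0.43/0.112)^(1/0.57) = 3.8393^1.7544 ≈ 10.5928
c_gold = f(k_gold) − (n + g + δ)·k_gold = 2.7590 − 0.112×10.5928 ≈ 1.5726

c_gold ≈ 1.57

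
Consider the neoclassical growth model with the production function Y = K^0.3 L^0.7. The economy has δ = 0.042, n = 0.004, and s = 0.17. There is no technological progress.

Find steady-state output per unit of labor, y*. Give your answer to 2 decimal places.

y* = 1.75

Steady state requires s·f(k) = (n + δ)·k, i.e. s·k^α = (n + δ)·k.
Dividing both sides by k: k^(1−α) = s / (n + δ).
k^0.7 = 0.17 / (0.004 + 0.042) = 0.17 / 0.046 = 3.6957
k* = 3.6957^(1/0.7) ≈ 6.4714
y* = (k*)^α = 6.4714^0.3 ≈ 1.7511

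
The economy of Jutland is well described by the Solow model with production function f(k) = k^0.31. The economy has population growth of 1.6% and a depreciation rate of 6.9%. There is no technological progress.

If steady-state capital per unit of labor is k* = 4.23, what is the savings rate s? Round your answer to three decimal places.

s ≈ 0.230

In steady state, investment equals break-even investment: s·k^α = (n + δ)·k.
So s / (n + δ) = (k*)^(1−α) = 4.23^0.69 = 2.7050.
Therefore s = 2.7050 × (n + δ) = 2.7050 × 0.085 = 0.2299.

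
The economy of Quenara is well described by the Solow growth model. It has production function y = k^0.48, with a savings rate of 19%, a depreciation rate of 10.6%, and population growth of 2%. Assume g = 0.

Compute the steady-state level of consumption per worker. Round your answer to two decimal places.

c* = 1.18

At the steady state, Δk = 0, so s·k^α = (n + δ)·k.
Rearranging, k^(1−α) = s / (n + δ).
k^0.52 = 0.19 / (0.020 + 0.106) = 0.19 / 0.126 = 1.5079
k* = 1.5079^(1/0.52) ≈ 2.2030
y* = (k*)^α = 2.2030^0.48 ≈ 1.4610
c* = (1 − s)·y* = (1 − 0.19) × 1.4610 ≈ 1.1834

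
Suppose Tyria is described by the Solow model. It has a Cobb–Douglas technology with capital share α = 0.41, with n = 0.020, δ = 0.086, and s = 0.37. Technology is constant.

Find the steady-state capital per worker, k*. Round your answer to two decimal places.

k* ≈ 8.32

Steady state requires s·f(k) = (n + δ)·k, i.e. s·k^α = (n + δ)·k.
Dividing both sides by k: k^(1−α) = s / (n + δ).
k^0.59 = 0.37 / (0.020 + 0.086) = 0.37 / 0.106 = 3.4906
k* = 3.4906^(1/0.59) ≈ 8.3209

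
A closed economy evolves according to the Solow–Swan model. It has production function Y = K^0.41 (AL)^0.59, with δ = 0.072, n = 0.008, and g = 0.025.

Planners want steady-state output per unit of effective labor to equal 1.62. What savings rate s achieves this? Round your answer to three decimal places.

At the steady state, Δk = 0, so s·k^α = (n + g + δ)·k.
Since y* = [s/(n + g + δ)]^(α/(1−α)), we have s/(n + g + δ) = (y*)^((1−α)/α) = 1.62^1.439 = 2.0021.
Therefore s = 2.0021 × (n + g + δ) = 2.0021 × 0.105 = 0.2102.

s ≈ 0.210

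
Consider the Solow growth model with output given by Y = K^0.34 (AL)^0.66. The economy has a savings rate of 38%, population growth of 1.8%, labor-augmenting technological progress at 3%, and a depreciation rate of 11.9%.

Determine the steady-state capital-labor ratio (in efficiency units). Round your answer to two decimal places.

In steady state, investment equals break-even investment: s·k^α = (n + g + δ)·k.
Rearranging, k^(1−α) = s / (n + g + δ).
k^0.66 = 0.38 / (0.018 + 0.030 + 0.119) = 0.38 / 0.167 = 2.2754
k* = 2.2754^(1/0.66) ≈ 3.4753

k* ≈ 3.48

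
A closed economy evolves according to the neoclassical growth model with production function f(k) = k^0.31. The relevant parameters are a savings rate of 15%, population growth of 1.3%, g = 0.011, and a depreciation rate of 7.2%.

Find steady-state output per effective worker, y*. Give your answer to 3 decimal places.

y* = 1.222

In steady state, investment equals break-even investment: s·k^α = (n + g + δ)·k.
Rearranging, k^(1−α) = s / (n + g + δ).
k^0.69 = 0.15 / (0.013 + 0.011 + 0.072) = 0.15 / 0.096 = 1.5625
k* = 1.5625^(1/0.69) ≈ 1.9094
y* = (k*)^α = 1.9094^0.31 ≈ 1.2220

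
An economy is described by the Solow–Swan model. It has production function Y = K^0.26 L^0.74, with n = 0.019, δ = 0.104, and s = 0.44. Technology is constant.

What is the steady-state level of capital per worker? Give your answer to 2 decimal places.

k* = 5.60

In steady state, investment equals break-even investment: s·k^α = (n + δ)·k.
Rearranging, k^(1−α) = s / (n + δ).
k^0.74 = 0.44 / (0.019 + 0.104) = 0.44 / 0.123 = 3.5772
k* = 3.5772^(1/0.74) ≈ 5.5980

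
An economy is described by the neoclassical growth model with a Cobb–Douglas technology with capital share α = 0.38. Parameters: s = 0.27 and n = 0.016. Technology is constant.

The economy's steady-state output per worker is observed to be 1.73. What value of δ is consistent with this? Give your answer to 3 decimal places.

At the steady state, Δk = 0, so s·k^α = (n + δ)·k.
Since y* = [s/(n + δ)]^(α/(1−α)), we have s/(n + δ) = (y*)^((1−α)/α) = 1.73^1.6316 = 2.4457.
Therefore n + δ = s / 2.4457 = 0.27 / 2.4457 = 0.1104, so δ = 0.1104 − 0.016 = 0.0944.

δ ≈ 0.094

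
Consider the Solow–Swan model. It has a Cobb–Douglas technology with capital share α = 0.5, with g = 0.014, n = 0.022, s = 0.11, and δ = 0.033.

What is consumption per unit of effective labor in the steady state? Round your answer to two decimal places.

c* = 1.42

Steady state requires s·f(k) = (n + g + δ)·k, i.e. s·k^α = (n + g + δ)·k.
Dividing both sides by k: k^(1−α) = s / (n + g + δ).
k^0.5 = 0.11 / (0.022 + 0.014 + 0.033) = 0.11 / 0.069 = 1.5942
k* = 1.5942^(1/0.5) ≈ 2.5415
y* = (k*)^α = 2.5415^0.5 ≈ 1.5942
c* = (1 − s)·y* = (1 − 0.11) × 1.5942 ≈ 1.4188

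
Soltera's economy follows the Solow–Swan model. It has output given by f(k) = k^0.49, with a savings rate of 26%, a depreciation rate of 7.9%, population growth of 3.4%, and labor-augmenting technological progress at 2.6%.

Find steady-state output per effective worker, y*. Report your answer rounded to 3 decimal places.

Steady state requires s·f(k) = (n + g + δ)·k, i.e. s·k^α = (n + g + δ)·k.
Rearranging, k^(1−α) = s / (n + g + δ).
k^0.51 = 0.26 / (0.034 + 0.026 + 0.079) = 0.26 / 0.139 = 1.8705
k* = 1.8705^(1/0.51) ≈ 3.4139
y* = (k*)^α = 3.4139^0.49 ≈ 1.8251

y* = 1.825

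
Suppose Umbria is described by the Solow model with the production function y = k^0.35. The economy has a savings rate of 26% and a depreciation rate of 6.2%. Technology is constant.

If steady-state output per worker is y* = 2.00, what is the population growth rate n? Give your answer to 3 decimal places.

Steady state requires s·f(k) = (n + δ)·k, i.e. s·k^α = (n + δ)·k.
Since y* = [s/(n + δ)]^(α/(1−α)), we have s/(n + δ) = (y*)^((1−α)/α) = 2.00^1.8571 = 3.6228.
Therefore n + δ = s / 3.6228 = 0.26 / 3.6228 = 0.0718, so n = 0.0718 − 0.062 = 0.0098.

n ≈ 0.010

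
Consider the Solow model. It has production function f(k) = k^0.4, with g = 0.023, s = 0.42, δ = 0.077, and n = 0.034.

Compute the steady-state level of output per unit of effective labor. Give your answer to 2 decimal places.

y* ≈ 2.14

In steady state, investment equals break-even investment: s·k^α = (n + g + δ)·k.
Dividing both sides by k: k^(1−α) = s / (n + g + δ).
k^0.6 = 0.42 / (0.034 + 0.023 + 0.077) = 0.42 / 0.134 = 3.1343
k* = 3.1343^(1/0.6) ≈ 6.7128
y* = (k*)^α = 6.7128^0.4 ≈ 2.1417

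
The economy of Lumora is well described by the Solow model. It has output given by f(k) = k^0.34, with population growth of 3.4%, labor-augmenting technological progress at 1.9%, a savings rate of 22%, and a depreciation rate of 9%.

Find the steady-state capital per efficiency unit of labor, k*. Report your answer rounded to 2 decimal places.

In steady state, investment equals break-even investment: s·k^α = (n + g + δ)·k.
Dividing both sides by k: k^(1−α) = s / (n + g + δ).
k^0.66 = 0.22 / (0.034 + 0.019 + 0.090) = 0.22 / 0.143 = 1.5385
k* = 1.5385^(1/0.66) ≈ 1.9208

k* = 1.92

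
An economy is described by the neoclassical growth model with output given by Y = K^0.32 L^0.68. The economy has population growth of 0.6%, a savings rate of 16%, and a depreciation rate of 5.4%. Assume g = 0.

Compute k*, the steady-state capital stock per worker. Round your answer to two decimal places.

k* = 4.23

Steady state requires s·f(k) = (n + δ)·k, i.e. s·k^α = (n + δ)·k.
Dividing both sides by k: k^(1−α) = s / (n + δ).
k^0.68 = 0.16 / (0.006 + 0.054) = 0.16 / 0.060 = 2.6667
k* = 2.6667^(1/0.68) ≈ 4.2309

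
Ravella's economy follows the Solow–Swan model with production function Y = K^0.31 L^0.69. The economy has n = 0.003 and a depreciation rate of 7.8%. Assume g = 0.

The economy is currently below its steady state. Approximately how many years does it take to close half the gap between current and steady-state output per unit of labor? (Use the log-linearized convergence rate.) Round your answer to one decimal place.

Near the steady state the convergence rate is λ = (1 − α)(n + δ).
λ = (1 − 0.31) × 0.081 = 0.69 × 0.081 = 0.05589
Half-life = ln 2 / λ = 0.6931 / 0.05589 ≈ 12.40 years

about 12.4 years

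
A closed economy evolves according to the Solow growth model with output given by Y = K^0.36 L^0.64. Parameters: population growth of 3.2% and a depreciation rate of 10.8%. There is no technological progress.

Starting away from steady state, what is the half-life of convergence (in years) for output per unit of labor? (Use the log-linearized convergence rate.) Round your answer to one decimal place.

Near the steady state the convergence rate is λ = (1 − α)(n + δ).
λ = (1 − 0.36) × 0.140 = 0.64 × 0.140 = 0.0896
Half-life = ln 2 / λ = 0.6931 / 0.0896 ≈ 7.74 years

t_½ ≈ 7.7 years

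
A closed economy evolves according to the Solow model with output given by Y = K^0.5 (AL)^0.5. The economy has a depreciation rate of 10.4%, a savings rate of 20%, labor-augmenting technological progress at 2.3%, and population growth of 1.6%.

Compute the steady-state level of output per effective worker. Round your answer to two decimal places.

At the steady state, Δk = 0, so s·k^α = (n + g + δ)·k.
Rearranging, k^(1−α) = s / (n + g + δ).
k^0.5 = 0.20 / (0.016 + 0.023 + 0.104) = 0.20 / 0.143 = 1.3986
k* = 1.3986^(1/0.5) ≈ 1.9561
y* = (k*)^α = 1.9561^0.5 ≈ 1.3986

y* = 1.40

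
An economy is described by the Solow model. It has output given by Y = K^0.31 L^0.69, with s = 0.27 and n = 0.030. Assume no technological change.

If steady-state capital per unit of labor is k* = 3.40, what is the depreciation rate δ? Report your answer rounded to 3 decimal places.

In steady state, investment equals break-even investment: s·k^α = (n + δ)·k.
So s / (n + δ) = (k*)^(1−α) = 3.40^0.69 = 2.3266.
Therefore n + δ = s / 2.3266 = 0.27 / 2.3266 = 0.1160, so δ = 0.1160 − 0.030 = 0.0860.

δ ≈ 0.086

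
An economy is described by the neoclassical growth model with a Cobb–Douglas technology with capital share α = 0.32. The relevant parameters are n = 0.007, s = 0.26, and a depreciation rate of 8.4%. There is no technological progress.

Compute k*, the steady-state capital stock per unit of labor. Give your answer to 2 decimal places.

At the steady state, Δk = 0, so s·k^α = (n + δ)·k.
Rearranging, k^(1−α) = s / (n + δ).
k^0.68 = 0.26 / (0.007 + 0.084) = 0.26 / 0.091 = 2.8571
k* = 2.8571^(1/0.68) ≈ 4.6825

k* = 4.68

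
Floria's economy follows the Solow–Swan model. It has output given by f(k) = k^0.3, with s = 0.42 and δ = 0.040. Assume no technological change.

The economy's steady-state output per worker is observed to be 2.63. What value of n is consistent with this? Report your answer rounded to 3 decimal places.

In steady state, investment equals break-even investment: s·k^α = (n + δ)·k.
Since y* = [s/(n + δ)]^(α/(1−α)), we have s/(n + δ) = (y*)^((1−α)/α) = 2.63^2.3333 = 9.5473.
Therefore n + δ = s / 9.5473 = 0.42 / 9.5473 = 0.0440, so n = 0.0440 − 0.040 = 0.0040.

n ≈ 0.004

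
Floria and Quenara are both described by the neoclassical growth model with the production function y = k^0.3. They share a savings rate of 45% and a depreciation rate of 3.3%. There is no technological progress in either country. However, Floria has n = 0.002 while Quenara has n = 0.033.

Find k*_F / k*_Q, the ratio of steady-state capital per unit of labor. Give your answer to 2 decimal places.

ratio ≈ 2.47

Steady-state k* = [s/(n + δ)]^(1/(1−α)), so the ratio is [ (s_F/(n + δ)_F) / (s_Q/(n + δ)_Q) ]^1.4286.
s_F/(n + δ)_F = 0.45/0.035 = 12.8571; s_Q/(n + δ)_Q = 0.45/0.066 = 6.8182.
Ratio = (12.8571/6.8182)^1.4286 = 1.8857^1.4286 ≈ 2.4748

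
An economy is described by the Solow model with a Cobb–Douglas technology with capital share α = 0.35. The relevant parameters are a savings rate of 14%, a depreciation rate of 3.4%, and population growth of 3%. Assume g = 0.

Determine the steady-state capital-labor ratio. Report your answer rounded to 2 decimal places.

Steady state requires s·f(k) = (n + δ)·k, i.e. s·k^α = (n + δ)·k.
Dividing both sides by k: k^(1−α) = s / (n + δ).
k^0.65 = 0.14 / (0.030 + 0.034) = 0.14 / 0.064 = 2.1875
k* = 2.1875^(1/0.65) ≈ 3.3342

k* = 3.33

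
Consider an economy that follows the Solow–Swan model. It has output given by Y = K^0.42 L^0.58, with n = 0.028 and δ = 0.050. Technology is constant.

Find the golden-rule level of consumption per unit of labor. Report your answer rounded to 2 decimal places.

c_gold ≈ 1.96

At the golden rule, f'(k) = n + δ, so α·k^(α−1) = n + δ and k_gold = (α/(n + δ))^(1/(1−α)).
k_gold = (0.42/0.078)^(1/0.58) = 5.3846^1.7241 ≈ 18.2214
c_gold = f(k_gold) − (n + δ)·k_gold = 3.3841 − 0.078×18.2214 ≈ 1.9628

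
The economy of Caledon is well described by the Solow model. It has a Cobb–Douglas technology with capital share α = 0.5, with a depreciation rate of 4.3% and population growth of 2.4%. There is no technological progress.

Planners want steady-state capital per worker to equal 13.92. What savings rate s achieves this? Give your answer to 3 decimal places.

s ≈ 0.250

In steady state, investment equals break-even investment: s·k^α = (n + δ)·k.
So s / (n + δ) = (k*)^(1−α) = 13.92^0.5 = 3.7310.
Therefore s = 3.7310 × (n + δ) = 3.7310 × 0.067 = 0.2500.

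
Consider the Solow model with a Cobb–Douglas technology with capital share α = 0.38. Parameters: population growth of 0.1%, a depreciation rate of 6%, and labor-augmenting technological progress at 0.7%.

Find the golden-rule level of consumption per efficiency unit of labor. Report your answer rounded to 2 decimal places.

c_gold ≈ 1.78

At the golden rule, f'(k) = n + g + δ, so α·k^(α−1) = n + g + δ and k_gold = (α/(n + g + δ))^(1/(1−α)).
k_gold = (0.38/0.068)^(1/0.62) = 5.5882^1.6129 ≈ 16.0426
c_gold = f(k_gold) − (n + g + δ)·k_gold = 2.8708 − 0.068×16.0426 ≈ 1.7799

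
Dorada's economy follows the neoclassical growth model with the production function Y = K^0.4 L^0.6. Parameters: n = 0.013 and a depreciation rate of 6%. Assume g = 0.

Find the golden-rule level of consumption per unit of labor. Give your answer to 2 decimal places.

c_gold ≈ 1.86

At the golden rule, f'(k) = n + δ, so α·k^(α−1) = n + δ and k_gold = (α/(n + δ))^(1/(1−α)).
k_gold = (0.4/0.073)^(1/0.6) = 5.4795^1.6667 ≈ 17.0318
c_gold = f(k_gold) − (n + δ)·k_gold = 3.1082 − 0.073×17.0318 ≈ 1.8649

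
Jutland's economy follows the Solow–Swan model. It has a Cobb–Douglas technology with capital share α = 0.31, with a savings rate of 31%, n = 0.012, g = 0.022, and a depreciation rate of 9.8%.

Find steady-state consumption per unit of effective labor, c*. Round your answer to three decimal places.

c* ≈ 1.013

In steady state, investment equals break-even investment: s·k^α = (n + g + δ)·k.
Rearranging, k^(1−α) = s / (n + g + δ).
k^0.69 = 0.31 / (0.012 + 0.022 + 0.098) = 0.31 / 0.132 = 2.3485
k* = 2.3485^(1/0.69) ≈ 3.4465
y* = (k*)^α = 3.4465^0.31 ≈ 1.4675
c* = (1 − s)·y* = (1 − 0.31) × 1.4675 ≈ 1.0126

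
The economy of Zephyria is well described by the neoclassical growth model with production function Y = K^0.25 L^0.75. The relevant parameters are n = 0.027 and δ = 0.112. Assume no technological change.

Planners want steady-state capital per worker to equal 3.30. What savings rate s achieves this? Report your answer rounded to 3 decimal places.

Steady state requires s·f(k) = (n + δ)·k, i.e. s·k^α = (n + δ)·k.
So s / (n + δ) = (k*)^(1−α) = 3.30^0.75 = 2.4484.
Therefore s = 2.4484 × (n + δ) = 2.4484 × 0.139 = 0.3403.

s ≈ 0.340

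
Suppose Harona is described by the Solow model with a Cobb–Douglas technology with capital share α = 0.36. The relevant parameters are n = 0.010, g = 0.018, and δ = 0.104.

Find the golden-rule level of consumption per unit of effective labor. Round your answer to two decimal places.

c_gold ≈ 1.13

At the golden rule, f'(k) = n + g + δ, so α·k^(α−1) = n + g + δ and k_gold = (α/(n + g + δ))^(1/(1−α)).
k_gold = (0.36/0.132)^(1/0.64) = 2.7273^1.5625 ≈ 4.7955
c_gold = f(k_gold) − (n + g + δ)·k_gold = 1.7583 − 0.132×4.7955 ≈ 1.1253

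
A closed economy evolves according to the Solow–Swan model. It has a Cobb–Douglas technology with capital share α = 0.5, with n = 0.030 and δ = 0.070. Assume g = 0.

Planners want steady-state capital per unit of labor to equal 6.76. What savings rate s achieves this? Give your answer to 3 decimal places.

s ≈ 0.260

At the steady state, Δk = 0, so s·k^α = (n + δ)·k.
So s / (n + δ) = (k*)^(1−α) = 6.76^0.5 = 2.6000.
Therefore s = 2.6000 × (n + δ) = 2.6000 × 0.100 = 0.2600.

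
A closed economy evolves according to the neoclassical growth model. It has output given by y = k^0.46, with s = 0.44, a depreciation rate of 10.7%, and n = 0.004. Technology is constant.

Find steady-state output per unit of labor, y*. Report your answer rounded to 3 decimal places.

y* ≈ 3.232

In steady state, investment equals break-even investment: s·k^α = (n + δ)·k.
Dividing both sides by k: k^(1−α) = s / (n + δ).
k^0.54 = 0.44 / (0.004 + 0.107) = 0.44 / 0.111 = 3.9640
k* = 3.9640^(1/0.54) ≈ 12.8131
y* = (k*)^α = 12.8131^0.46 ≈ 3.2324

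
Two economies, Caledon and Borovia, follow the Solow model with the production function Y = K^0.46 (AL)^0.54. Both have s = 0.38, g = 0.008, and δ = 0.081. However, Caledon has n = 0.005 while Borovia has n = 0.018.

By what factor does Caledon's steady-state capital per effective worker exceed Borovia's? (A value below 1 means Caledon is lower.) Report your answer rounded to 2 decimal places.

ratio ≈ 1.27

Steady-state k* = [s/(n + g + δ)]^(1/(1−α)), so the ratio is [ (s_C/(n + g + δ)_C) / (s_B/(n + g + δ)_B) ]^1.8519.
s_C/(n + g + δ)_C = 0.38/0.094 = 4.0426; s_B/(n + g + δ)_B = 0.38/0.107 = 3.5514.
Ratio = (4.0426/3.5514)^1.8519 = 1.1383^1.8519 ≈ 1.2711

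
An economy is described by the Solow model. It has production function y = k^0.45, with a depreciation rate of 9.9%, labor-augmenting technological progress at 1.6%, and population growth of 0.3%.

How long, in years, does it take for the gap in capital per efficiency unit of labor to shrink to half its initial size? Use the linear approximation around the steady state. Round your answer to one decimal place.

Near the steady state the convergence rate is λ = (1 − α)(n + g + δ).
λ = (1 − 0.45) × 0.118 = 0.55 × 0.118 = 0.0649
Half-life = ln 2 / λ = 0.6931 / 0.0649 ≈ 10.68 years

t_½ ≈ 10.7 years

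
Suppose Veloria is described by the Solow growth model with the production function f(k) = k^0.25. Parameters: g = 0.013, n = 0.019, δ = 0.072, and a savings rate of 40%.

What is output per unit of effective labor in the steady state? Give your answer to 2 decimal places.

y* ≈ 1.57

In steady state, investment equals break-even investment: s·k^α = (n + g + δ)·k.
Rearranging, k^(1−α) = s / (n + g + δ).
k^0.75 = 0.40 / (0.019 + 0.013 + 0.072) = 0.40 / 0.104 = 3.8462
k* = 3.8462^(1/0.75) ≈ 6.0262
y* = (k*)^α = 6.0262^0.25 ≈ 1.5668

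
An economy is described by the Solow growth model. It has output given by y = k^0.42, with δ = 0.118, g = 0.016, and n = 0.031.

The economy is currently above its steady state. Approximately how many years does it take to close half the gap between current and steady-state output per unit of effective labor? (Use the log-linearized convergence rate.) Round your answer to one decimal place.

Near the steady state the convergence rate is λ = (1 − α)(n + g + δ).
λ = (1 − 0.42) × 0.165 = 0.58 × 0.165 = 0.0957
Half-life = ln 2 / λ = 0.6931 / 0.0957 ≈ 7.24 years

half-life ≈ 7.2 years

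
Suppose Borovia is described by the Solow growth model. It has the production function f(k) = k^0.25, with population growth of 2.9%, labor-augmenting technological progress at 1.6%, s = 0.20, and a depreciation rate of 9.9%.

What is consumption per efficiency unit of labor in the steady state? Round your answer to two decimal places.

In steady state, investment equals break-even investment: s·k^α = (n + g + δ)·k.
Dividing both sides by k: k^(1−α) = s / (n + g + δ).
k^0.75 = 0.20 / (0.029 + 0.016 + 0.099) = 0.20 / 0.144 = 1.3889
k* = 1.3889^(1/0.75) ≈ 1.5496
y* = (k*)^α = 1.5496^0.25 ≈ 1.1157
c* = (1 − s)·y* = (1 − 0.20) × 1.1157 ≈ 0.8926

c* = 0.89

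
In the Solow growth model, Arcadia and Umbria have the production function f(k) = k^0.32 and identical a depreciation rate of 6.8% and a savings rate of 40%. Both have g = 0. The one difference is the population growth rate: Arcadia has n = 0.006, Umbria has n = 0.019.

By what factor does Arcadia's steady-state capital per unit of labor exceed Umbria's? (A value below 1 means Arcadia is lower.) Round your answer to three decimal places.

Steady-state k* = [s/(n + δ)]^(1/(1−α)), so the ratio is [ (s_A/(n + δ)_A) / (s_U/(n + δ)_U) ]^1.4706.
s_A/(n + δ)_A = 0.40/0.074 = 5.4054; s_U/(n + δ)_U = 0.40/0.087 = 4.5977.
Ratio = (5.4054/4.5977)^1.4706 = 1.1757^1.4706 ≈ 1.2688

ratio ≈ 1.269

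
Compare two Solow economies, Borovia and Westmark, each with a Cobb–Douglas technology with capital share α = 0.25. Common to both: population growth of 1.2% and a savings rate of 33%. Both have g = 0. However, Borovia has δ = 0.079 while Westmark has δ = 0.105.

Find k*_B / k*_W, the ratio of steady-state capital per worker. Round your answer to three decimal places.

Steady-state k* = [s/(n + δ)]^(1/(1−α)), so the ratio is [ (s_B/(n + δ)_B) / (s_W/(n + δ)_W) ]^1.3333.
s_B/(n + δ)_B = 0.33/0.091 = 3.6264; s_W/(n + δ)_W = 0.33/0.117 = 2.8205.
Ratio = (3.6264/2.8205)^1.3333 = 1.2857^1.3333 ≈ 1.3980

k*_B / k*_W ≈ 1.398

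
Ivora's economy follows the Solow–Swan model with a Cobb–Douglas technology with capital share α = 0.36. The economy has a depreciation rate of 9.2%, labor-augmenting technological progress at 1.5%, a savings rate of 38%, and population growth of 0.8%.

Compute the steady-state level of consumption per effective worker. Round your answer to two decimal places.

In steady state, investment equals break-even investment: s·k^α = (n + g + δ)·k.
Rearranging, k^(1−α) = s / (n + g + δ).
k^0.64 = 0.38 / (0.008 + 0.015 + 0.092) = 0.38 / 0.115 = 3.3043
k* = 3.3043^(1/0.64) ≈ 6.4723
y* = (k*)^α = 6.4723^0.36 ≈ 1.9588
c* = (1 − s)·y* = (1 − 0.38) × 1.9588 ≈ 1.2145

c* ≈ 1.21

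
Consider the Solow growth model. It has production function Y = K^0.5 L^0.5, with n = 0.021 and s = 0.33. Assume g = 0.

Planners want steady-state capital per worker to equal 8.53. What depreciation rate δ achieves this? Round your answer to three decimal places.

δ ≈ 0.092

Steady state requires s·f(k) = (n + δ)·k, i.e. s·k^α = (n + δ)·k.
So s / (n + δ) = (k*)^(1−α) = 8.53^0.5 = 2.9206.
Therefore n + δ = s / 2.9206 = 0.33 / 2.9206 = 0.1130, so δ = 0.1130 − 0.021 = 0.0920.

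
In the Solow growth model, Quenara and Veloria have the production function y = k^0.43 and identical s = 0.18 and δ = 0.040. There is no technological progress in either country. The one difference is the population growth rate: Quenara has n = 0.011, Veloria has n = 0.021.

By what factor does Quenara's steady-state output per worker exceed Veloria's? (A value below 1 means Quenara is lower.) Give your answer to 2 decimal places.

y*_Q / y*_V ≈ 1.14

Steady-state y* = [s/(n + δ)]^(α/(1−α)), so the ratio is [ (s_Q/(n + δ)_Q) / (s_V/(n + δ)_V) ]^0.7544.
s_Q/(n + δ)_Q = 0.18/0.051 = 3.5294; s_V/(n + δ)_V = 0.18/0.061 = 2.9508.
Ratio = (3.5294/2.9508)^0.7544 = 1.1961^0.7544 ≈ 1.1446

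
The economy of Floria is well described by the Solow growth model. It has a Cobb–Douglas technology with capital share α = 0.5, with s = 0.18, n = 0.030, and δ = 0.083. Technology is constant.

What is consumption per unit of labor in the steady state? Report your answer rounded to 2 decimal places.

At the steady state, Δk = 0, so s·k^α = (n + δ)·k.
Rearranging, k^(1−α) = s / (n + δ).
k^0.5 = 0.18 / (0.030 + 0.083) = 0.18 / 0.113 = 1.5929
k* = 1.5929^(1/0.5) ≈ 2.5373
y* = (k*)^α = 2.5373^0.5 ≈ 1.5929
c* = (1 − s)·y* = (1 − 0.18) × 1.5929 ≈ 1.3062

c* = 1.31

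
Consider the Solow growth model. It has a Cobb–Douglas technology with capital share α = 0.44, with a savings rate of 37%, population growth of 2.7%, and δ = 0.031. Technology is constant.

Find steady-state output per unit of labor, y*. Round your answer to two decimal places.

y* ≈ 4.29

At the steady state, Δk = 0, so s·k^α = (n + δ)·k.
Rearranging, k^(1−α) = s / (n + δ).
k^0.56 = 0.37 / (0.027 + 0.031) = 0.37 / 0.058 = 6.3793
k* = 6.3793^(1/0.56) ≈ 27.3587
y* = (k*)^α = 27.3587^0.44 ≈ 4.2887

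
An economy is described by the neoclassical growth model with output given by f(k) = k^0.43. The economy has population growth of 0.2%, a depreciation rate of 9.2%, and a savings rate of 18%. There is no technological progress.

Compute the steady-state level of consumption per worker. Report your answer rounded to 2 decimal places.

In steady state, investment equals break-even investment: s·k^α = (n + δ)·k.
Dividing both sides by k: k^(1−α) = s / (n + δ).
k^0.57 = 0.18 / (0.002 + 0.092) = 0.18 / 0.094 = 1.9149
k* = 1.9149^(1/0.57) ≈ 3.1260
y* = (k*)^α = 3.1260^0.43 ≈ 1.6325
c* = (1 − s)·y* = (1 − 0.18) × 1.6325 ≈ 1.3387

c* = 1.34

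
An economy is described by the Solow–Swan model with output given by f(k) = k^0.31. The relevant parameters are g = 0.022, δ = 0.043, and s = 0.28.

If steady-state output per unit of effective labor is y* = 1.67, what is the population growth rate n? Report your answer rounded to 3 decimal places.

n ≈ 0.024

At the steady state, Δk = 0, so s·k^α = (n + g + δ)·k.
Since y* = [s/(n + g + δ)]^(α/(1−α)), we have s/(n + g + δ) = (y*)^((1−α)/α) = 1.67^2.2258 = 3.1313.
Therefore n + g + δ = s / 3.1313 = 0.28 / 3.1313 = 0.0894, so n = 0.0894 − 0.065 = 0.0244.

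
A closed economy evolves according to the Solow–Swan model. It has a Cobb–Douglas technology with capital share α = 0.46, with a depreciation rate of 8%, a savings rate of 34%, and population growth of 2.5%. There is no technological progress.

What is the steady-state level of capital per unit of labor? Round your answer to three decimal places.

In steady state, investment equals break-even investment: s·k^α = (n + δ)·k.
Dividing both sides by k: k^(1−α) = s / (n + δ).
k^0.54 = 0.34 / (0.025 + 0.080) = 0.34 / 0.105 = 3.2381
k* = 3.2381^(1/0.54) ≈ 8.8101

k* ≈ 8.810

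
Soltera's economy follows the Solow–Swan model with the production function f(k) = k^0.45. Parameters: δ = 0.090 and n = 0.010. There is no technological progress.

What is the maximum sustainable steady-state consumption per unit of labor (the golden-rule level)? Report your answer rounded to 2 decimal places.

c_gold ≈ 1.88

At the golden rule, f'(k) = n + δ, so α·k^(α−1) = n + δ and k_gold = (α/(n + δ))^(1/(1−α)).
k_gold = (0.45/0.100)^(1/0.55) = 4.5000^1.8182 ≈ 15.4053
c_gold = f(k_gold) − (n + δ)·k_gold = 3.4234 − 0.100×15.4053 ≈ 1.8829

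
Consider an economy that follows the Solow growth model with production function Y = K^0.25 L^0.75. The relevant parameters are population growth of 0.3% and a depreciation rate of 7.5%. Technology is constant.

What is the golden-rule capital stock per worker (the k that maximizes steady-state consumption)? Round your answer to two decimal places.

k_gold ≈ 4.73

The golden rule sets f'(k) = n + δ, i.e. α·k^(α−1) = n + δ.
So k^(1−α) = α / (n + δ) = 0.25 / 0.078 = 3.2051.
k_gold = 3.2051^(1/0.75) ≈ 4.7256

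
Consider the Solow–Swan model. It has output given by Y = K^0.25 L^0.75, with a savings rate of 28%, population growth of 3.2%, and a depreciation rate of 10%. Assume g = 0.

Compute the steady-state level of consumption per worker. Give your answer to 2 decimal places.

In steady state, investment equals break-even investment: s·k^α = (n + δ)·k.
Dividing both sides by k: k^(1−α) = s / (n + δ).
k^0.75 = 0.28 / (0.032 + 0.100) = 0.28 / 0.132 = 2.1212
k* = 2.1212^(1/0.75) ≈ 2.7255
y* = (k*)^α = 2.7255^0.25 ≈ 1.2849
c* = (1 − s)·y* = (1 − 0.28) × 1.2849 ≈ 0.9251

c* = 0.93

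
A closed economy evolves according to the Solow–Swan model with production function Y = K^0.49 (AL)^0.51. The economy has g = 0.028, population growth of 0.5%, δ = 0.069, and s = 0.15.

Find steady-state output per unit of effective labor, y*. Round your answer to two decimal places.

y* ≈ 1.45

At the steady state, Δk = 0, so s·k^α = (n + g + δ)·k.
Dividing both sides by k: k^(1−α) = s / (n + g + δ).
k^0.51 = 0.15 / (0.005 + 0.028 + 0.069) = 0.15 / 0.102 = 1.4706
k* = 1.4706^(1/0.51) ≈ 2.1302
y* = (k*)^α = 2.1302^0.49 ≈ 1.4485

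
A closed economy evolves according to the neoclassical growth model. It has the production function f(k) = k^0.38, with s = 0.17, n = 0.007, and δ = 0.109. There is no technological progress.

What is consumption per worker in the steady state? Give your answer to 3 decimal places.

At the steady state, Δk = 0, so s·k^α = (n + δ)·k.
Dividing both sides by k: k^(1−α) = s / (n + δ).
k^0.62 = 0.17 / (0.007 + 0.109) = 0.17 / 0.116 = 1.4655
k* = 1.4655^(1/0.62) ≈ 1.8523
y* = (k*)^α = 1.8523^0.38 ≈ 1.2640
c* = (1 − s)·y* = (1 − 0.17) × 1.2640 ≈ 1.0491

c* = 1.049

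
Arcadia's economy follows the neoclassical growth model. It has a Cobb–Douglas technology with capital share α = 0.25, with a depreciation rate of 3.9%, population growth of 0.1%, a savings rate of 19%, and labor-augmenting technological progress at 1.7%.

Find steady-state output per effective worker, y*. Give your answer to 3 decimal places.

At the steady state, Δk = 0, so s·k^α = (n + g + δ)·k.
Rearranging, k^(1−α) = s / (n + g + δ).
k^0.75 = 0.19 / (0.001 + 0.017 + 0.039) = 0.19 / 0.057 = 3.3333
k* = 3.3333^(1/0.75) ≈ 4.9793
y* = (k*)^α = 4.9793^0.25 ≈ 1.4938

y* = 1.494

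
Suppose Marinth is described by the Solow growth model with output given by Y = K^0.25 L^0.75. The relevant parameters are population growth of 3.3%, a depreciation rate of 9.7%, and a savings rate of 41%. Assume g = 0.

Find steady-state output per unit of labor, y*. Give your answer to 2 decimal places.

In steady state, investment equals break-even investment: s·k^α = (n + δ)·k.
Dividing both sides by k: k^(1−α) = s / (n + δ).
k^0.75 = 0.41 / (0.033 + 0.097) = 0.41 / 0.130 = 3.1538
k* = 3.1538^(1/0.75) ≈ 4.6250
y* = (k*)^α = 4.6250^0.25 ≈ 1.4665

y* ≈ 1.47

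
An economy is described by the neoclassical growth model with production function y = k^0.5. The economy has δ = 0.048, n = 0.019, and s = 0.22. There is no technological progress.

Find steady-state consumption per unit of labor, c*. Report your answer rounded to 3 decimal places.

Steady state requires s·f(k) = (n + δ)·k, i.e. s·k^α = (n + δ)·k.
Rearranging, k^(1−α) = s / (n + δ).
k^0.5 = 0.22 / (0.019 + 0.048) = 0.22 / 0.067 = 3.2836
k* = 3.2836^(1/0.5) ≈ 10.7820
y* = (k*)^α = 10.7820^0.5 ≈ 3.2836
c* = (1 − s)·y* = (1 − 0.22) × 3.2836 ≈ 2.5612

c* = 2.561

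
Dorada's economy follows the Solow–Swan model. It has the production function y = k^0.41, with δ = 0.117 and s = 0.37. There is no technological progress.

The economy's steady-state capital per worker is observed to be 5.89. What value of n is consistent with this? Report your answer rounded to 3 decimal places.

At the steady state, Δk = 0, so s·k^α = (n + δ)·k.
So s / (n + δ) = (k*)^(1−α) = 5.89^0.59 = 2.8469.
Therefore n + δ = s / 2.8469 = 0.37 / 2.8469 = 0.1300, so n = 0.1300 − 0.117 = 0.0130.

n ≈ 0.013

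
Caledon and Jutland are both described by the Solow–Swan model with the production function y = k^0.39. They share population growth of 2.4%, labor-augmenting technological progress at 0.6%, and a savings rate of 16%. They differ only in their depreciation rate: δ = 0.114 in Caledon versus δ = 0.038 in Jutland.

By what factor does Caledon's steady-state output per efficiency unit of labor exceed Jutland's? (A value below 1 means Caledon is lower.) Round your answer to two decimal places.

Steady-state y* = [s/(n + g + δ)]^(α/(1−α)), so the ratio is [ (s_C/(n + g + δ)_C) / (s_J/(n + g + δ)_J) ]^0.6393.
s_C/(n + g + δ)_C = 0.16/0.144 = 1.1111; s_J/(n + g + δ)_J = 0.16/0.068 = 2.3529.
Ratio = (1.1111/2.3529)^0.6393 = 0.4722^0.6393 ≈ 0.6190

y*_C / y*_J ≈ 0.62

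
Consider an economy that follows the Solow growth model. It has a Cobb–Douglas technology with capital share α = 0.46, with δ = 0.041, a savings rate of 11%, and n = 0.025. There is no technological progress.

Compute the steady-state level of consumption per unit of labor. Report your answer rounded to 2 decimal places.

c* ≈ 1.38

Steady state requires s·f(k) = (n + δ)·k, i.e. s·k^α = (n + δ)·k.
Dividing both sides by k: k^(1−α) = s / (n + δ).
k^0.54 = 0.11 / (0.025 + 0.041) = 0.11 / 0.066 = 1.6667
k* = 1.6667^(1/0.54) ≈ 2.5754
y* = (k*)^α = 2.5754^0.46 ≈ 1.5452
c* = (1 − s)·y* = (1 − 0.11) × 1.5452 ≈ 1.3752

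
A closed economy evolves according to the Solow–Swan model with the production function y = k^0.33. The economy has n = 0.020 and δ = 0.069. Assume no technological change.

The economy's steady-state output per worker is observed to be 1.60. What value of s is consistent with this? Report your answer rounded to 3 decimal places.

Steady state requires s·f(k) = (n + δ)·k, i.e. s·k^α = (n + δ)·k.
Since y* = [s/(n + δ)]^(α/(1−α)), we have s/(n + δ) = (y*)^((1−α)/α) = 1.60^2.0303 = 2.5967.
Therefore s = 2.5967 × (n + δ) = 2.5967 × 0.089 = 0.2311.

s ≈ 0.231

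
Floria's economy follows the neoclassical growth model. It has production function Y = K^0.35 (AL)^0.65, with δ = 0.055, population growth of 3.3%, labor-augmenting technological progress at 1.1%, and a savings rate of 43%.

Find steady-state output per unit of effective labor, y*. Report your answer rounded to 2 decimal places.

y* = 2.21

In steady state, investment equals break-even investment: s·k^α = (n + g + δ)·k.
Rearranging, k^(1−α) = s / (n + g + δ).
k^0.65 = 0.43 / (0.033 + 0.011 + 0.055) = 0.43 / 0.099 = 4.3434
k* = 4.3434^(1/0.65) ≈ 9.5780
y* = (k*)^α = 9.5780^0.35 ≈ 2.2052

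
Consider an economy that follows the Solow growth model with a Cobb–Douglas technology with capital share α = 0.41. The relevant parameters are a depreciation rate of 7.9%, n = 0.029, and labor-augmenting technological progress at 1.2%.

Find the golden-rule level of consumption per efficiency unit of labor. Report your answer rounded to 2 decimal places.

c_gold ≈ 1.39

At the golden rule, f'(k) = n + g + δ, so α·k^(α−1) = n + g + δ and k_gold = (α/(n + g + δ))^(1/(1−α)).
k_gold = (0.41/0.120)^(1/0.59) = 3.4167^1.6949 ≈ 8.0244
c_gold = f(k_gold) − (n + g + δ)·k_gold = 2.3486 − 0.120×8.0244 ≈ 1.3857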